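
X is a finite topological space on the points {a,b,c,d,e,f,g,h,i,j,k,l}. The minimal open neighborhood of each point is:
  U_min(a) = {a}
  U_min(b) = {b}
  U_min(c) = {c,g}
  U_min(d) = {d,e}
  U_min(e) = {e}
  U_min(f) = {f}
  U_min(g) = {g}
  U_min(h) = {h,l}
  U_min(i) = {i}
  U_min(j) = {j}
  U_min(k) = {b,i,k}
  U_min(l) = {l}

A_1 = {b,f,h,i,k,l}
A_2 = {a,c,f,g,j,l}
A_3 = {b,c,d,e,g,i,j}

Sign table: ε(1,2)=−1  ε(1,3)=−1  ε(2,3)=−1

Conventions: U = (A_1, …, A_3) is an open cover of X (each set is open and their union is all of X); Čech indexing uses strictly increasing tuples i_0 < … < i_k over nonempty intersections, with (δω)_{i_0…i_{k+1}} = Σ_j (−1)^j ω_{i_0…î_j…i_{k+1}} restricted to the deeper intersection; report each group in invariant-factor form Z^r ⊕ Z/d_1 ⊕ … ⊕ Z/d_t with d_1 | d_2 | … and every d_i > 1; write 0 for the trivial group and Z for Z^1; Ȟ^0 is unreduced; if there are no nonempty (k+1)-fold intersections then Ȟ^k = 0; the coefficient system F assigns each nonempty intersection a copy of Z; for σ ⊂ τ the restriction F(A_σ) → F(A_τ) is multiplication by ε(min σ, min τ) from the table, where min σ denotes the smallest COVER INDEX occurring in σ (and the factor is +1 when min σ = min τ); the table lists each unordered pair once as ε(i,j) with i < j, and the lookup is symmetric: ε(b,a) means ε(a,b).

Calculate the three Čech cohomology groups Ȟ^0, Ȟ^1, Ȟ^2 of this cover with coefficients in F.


nerve simplices:
  A12={f,l} A13={b,i} A23={c,g,j}
C dims 3,3; δ0: rk 3, SNF 1^2·2
degree 0: 3−3−0 = 0 → Ȟ^0 ≅ 0
degree 1: 3−0−3 = 0 plus torsion [2] → Ȟ^1 ≅ Z/2
degree 2: 0−0−0 = 0 → Ȟ^2 ≅ 0

Ȟ^0(U;F) ≅ 0,  Ȟ^1(U;F) ≅ Z/2,  Ȟ^2(U;F) ≅ 0


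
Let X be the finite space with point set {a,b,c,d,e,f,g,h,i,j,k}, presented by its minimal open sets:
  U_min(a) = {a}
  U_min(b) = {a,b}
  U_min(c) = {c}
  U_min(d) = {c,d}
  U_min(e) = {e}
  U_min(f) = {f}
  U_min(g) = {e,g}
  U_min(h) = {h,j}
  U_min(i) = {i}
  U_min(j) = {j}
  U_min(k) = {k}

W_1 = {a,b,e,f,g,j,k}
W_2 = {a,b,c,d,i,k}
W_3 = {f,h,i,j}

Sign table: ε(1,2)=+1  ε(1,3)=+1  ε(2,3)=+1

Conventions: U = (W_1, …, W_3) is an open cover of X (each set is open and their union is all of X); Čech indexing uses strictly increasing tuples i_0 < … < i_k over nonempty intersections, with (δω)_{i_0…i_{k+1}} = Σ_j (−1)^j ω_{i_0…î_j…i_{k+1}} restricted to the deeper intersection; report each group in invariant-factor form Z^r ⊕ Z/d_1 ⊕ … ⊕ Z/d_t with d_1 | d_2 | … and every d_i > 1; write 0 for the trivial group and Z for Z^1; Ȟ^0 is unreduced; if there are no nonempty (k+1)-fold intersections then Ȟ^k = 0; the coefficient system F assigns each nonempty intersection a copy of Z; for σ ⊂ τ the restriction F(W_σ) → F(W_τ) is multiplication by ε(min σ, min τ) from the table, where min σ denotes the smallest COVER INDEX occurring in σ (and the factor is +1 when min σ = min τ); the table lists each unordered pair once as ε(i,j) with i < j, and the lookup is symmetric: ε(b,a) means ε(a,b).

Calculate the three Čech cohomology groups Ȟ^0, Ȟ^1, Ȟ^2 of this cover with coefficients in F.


Ȟ^0 ≅ Z, Ȟ^1 ≅ Z and Ȟ^2 ≅ 0

nonempty overlaps:
  W12={a,b,k} W13={f,j} W23={i}
C dims 3,3; δ0: rk 2, SNF 1^2
degree 0: 3−2−0 = 1 → Ȟ^0 ≅ Z
degree 1: 3−0−2 = 1 → Ȟ^1 ≅ Z
degree 2: 0−0−0 = 0 → Ȟ^2 ≅ 0


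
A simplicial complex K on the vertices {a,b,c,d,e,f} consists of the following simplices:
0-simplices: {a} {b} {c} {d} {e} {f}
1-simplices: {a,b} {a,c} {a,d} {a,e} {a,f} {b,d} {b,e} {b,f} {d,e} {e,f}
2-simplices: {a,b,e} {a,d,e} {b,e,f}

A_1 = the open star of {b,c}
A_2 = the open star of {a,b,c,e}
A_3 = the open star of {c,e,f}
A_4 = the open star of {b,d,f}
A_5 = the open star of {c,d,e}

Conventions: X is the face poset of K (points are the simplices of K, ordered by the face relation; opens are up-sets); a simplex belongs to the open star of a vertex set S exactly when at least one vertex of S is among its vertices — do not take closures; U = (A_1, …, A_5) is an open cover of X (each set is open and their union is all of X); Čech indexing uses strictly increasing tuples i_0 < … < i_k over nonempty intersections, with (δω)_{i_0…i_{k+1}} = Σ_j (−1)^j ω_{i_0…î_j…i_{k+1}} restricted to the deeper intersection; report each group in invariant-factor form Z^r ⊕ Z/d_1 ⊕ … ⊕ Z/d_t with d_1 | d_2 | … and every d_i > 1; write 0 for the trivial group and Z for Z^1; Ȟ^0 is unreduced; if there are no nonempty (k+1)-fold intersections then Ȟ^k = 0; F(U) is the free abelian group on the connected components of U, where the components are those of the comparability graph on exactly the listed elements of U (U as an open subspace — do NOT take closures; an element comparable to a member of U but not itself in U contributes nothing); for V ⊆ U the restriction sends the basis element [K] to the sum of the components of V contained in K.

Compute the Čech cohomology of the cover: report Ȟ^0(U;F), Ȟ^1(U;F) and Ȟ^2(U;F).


Ȟ^0(U;F) ≅ Z, Ȟ^1(U;F) ≅ Z^2 and Ȟ^2(U;F) ≅ 0

intersection data:
  A1={{b},{c},{a,b},{a,c},{b,d},{b,e},{b,f},{a,b,e},{b,e,f}} A2={{a},{b},{c},{e},{a,b},{a,c},{a,d},{a,e},{a,f},{b,d},{b,e},{b,f},{d,e},{e,f},{a,b,e},{a,d,e},{b,e,f}} A3={{c},{e},{f},{a,c},{a,e},{a,f},{b,e},{b,f},{d,e},{e,f},{a,b,e},{a,d,e},{b,e,f}} A4={{b},{d},{f},{a,b},{a,d},{a,f},{b,d},{b,e},{b,f},{d,e},{e,f},{a,b,e},{a,d,e},{b,e,f}} A5={{c},{d},{e},{a,c},{a,d},{a,e},{b,d},{b,e},{d,e},{e,f},{a,b,e},{a,d,e},{b,e,f}}
  A12={{b},{c},{a,b},{a,c},{b,d},{b,e},{b,f},{a,b,e},{b,e,f}} A13={{c},{a,c},{b,e},{b,f},{a,b,e},{b,e,f}} A14={{b},{a,b},{b,d},{b,e},{b,f},{a,b,e},{b,e,f}} A15={{c},{a,c},{b,d},{b,e},{a,b,e},{b,e,f}} A23={{c},{e},{a,c},{a,e},{a,f},{b,e},{b,f},{d,e},{e,f},{a,b,e},{a,d,e},{b,e,f}} A24={{b},{a,b},{a,d},{a,f},{b,d},{b,e},{b,f},{d,e},{e,f},{a,b,e},{a,d,e},{b,e,f}} A25={{c},{e},{a,c},{a,d},{a,e},{b,d},{b,e},{d,e},{e,f},{a,b,e},{a,d,e},{b,e,f}} A34={{f},{a,f},{b,e},{b,f},{d,e},{e,f},{a,b,e},{a,d,e},{b,e,f}} A35={{c},{e},{a,c},{a,e},{b,e},{d,e},{e,f},{a,b,e},{a,d,e},{b,e,f}} A45={{d},{a,d},{b,d},{b,e},{d,e},{e,f},{a,b,e},{a,d,e},{b,e,f}}
  A123={{c},{a,c},{b,e},{b,f},{a,b,e},{b,e,f}} A124={{b},{a,b},{b,d},{b,e},{b,f},{a,b,e},{b,e,f}} A125={{c},{a,c},{b,d},{b,e},{a,b,e},{b,e,f}} A134={{b,e},{b,f},{a,b,e},{b,e,f}} A135={{c},{a,c},{b,e},{a,b,e},{b,e,f}} A145={{b,d},{b,e},{a,b,e},{b,e,f}} A234={{a,f},{b,e},{b,f},{d,e},{e,f},{a,b,e},{a,d,e},{b,e,f}} A235={{c},{e},{a,c},{a,e},{b,e},{d,e},{e,f},{a,b,e},{a,d,e},{b,e,f}} A245={{a,d},{b,d},{b,e},{d,e},{e,f},{a,b,e},{a,d,e},{b,e,f}} A345={{b,e},{d,e},{e,f},{a,b,e},{a,d,e},{b,e,f}}
  A1234={{b,e},{b,f},{a,b,e},{b,e,f}} A1235={{c},{a,c},{b,e},{a,b,e},{b,e,f}} A1245={{b,d},{b,e},{a,b,e},{b,e,f}} A1345={{b,e},{a,b,e},{b,e,f}} A2345={{b,e},{d,e},{e,f},{a,b,e},{a,d,e},{b,e,f}}
  A12345={{b,e},{a,b,e},{b,e,f}}
components per intersection:
  A1: {{b},{a,b},{b,d},{b,e},{b,f},{a,b,e},{b,e,f}} {{c},{a,c}}
  A2: {{a},{b},{c},{e},{a,b},{a,c},{a,d},{a,e},{a,f},{b,d},{b,e},{b,f},{d,e},{e,f},{a,b,e},{a,d,e},{b,e,f}}
  A3: {{c},{a,c}} {{e},{f},{a,e},{a,f},{b,e},{b,f},{d,e},{e,f},{a,b,e},{a,d,e},{b,e,f}}
  A4: {{b},{d},{f},{a,b},{a,d},{a,f},{b,d},{b,e},{b,f},{d,e},{e,f},{a,b,e},{a,d,e},{b,e,f}}
  A5: {{c},{a,c}} {{d},{e},{a,d},{a,e},{b,d},{b,e},{d,e},{e,f},{a,b,e},{a,d,e},{b,e,f}}
  A12: {{b},{a,b},{b,d},{b,e},{b,f},{a,b,e},{b,e,f}} {{c},{a,c}}
  A13: {{c},{a,c}} {{b,e},{b,f},{a,b,e},{b,e,f}}
  A14: {{b},{a,b},{b,d},{b,e},{b,f},{a,b,e},{b,e,f}}
  A15: {{c},{a,c}} {{b,d}} {{b,e},{a,b,e},{b,e,f}}
  A23: {{c},{a,c}} {{e},{a,e},{b,e},{b,f},{d,e},{e,f},{a,b,e},{a,d,e},{b,e,f}} {{a,f}}
  A24: {{b},{a,b},{b,d},{b,e},{b,f},{e,f},{a,b,e},{b,e,f}} {{a,d},{d,e},{a,d,e}} {{a,f}}
  A25: {{c},{a,c}} {{e},{a,d},{a,e},{b,e},{d,e},{e,f},{a,b,e},{a,d,e},{b,e,f}} {{b,d}}
  A34: {{f},{a,f},{b,e},{b,f},{e,f},{a,b,e},{b,e,f}} {{d,e},{a,d,e}}
  A35: {{c},{a,c}} {{e},{a,e},{b,e},{d,e},{e,f},{a,b,e},{a,d,e},{b,e,f}}
  A45: {{d},{a,d},{b,d},{d,e},{a,d,e}} {{b,e},{e,f},{a,b,e},{b,e,f}}
  A123: {{c},{a,c}} {{b,e},{b,f},{a,b,e},{b,e,f}}
  A124: {{b},{a,b},{b,d},{b,e},{b,f},{a,b,e},{b,e,f}}
  A125: {{c},{a,c}} {{b,d}} {{b,e},{a,b,e},{b,e,f}}
  A134: {{b,e},{b,f},{a,b,e},{b,e,f}}
  A135: {{c},{a,c}} {{b,e},{a,b,e},{b,e,f}}
  A145: {{b,d}} {{b,e},{a,b,e},{b,e,f}}
  A234: {{a,f}} {{b,e},{b,f},{e,f},{a,b,e},{b,e,f}} {{d,e},{a,d,e}}
  A235: {{c},{a,c}} {{e},{a,e},{b,e},{d,e},{e,f},{a,b,e},{a,d,e},{b,e,f}}
  A245: {{a,d},{d,e},{a,d,e}} {{b,d}} {{b,e},{e,f},{a,b,e},{b,e,f}}
  A345: {{b,e},{e,f},{a,b,e},{b,e,f}} {{d,e},{a,d,e}}
  A1234: {{b,e},{b,f},{a,b,e},{b,e,f}}
  A1235: {{c},{a,c}} {{b,e},{a,b,e},{b,e,f}}
  A1245: {{b,d}} {{b,e},{a,b,e},{b,e,f}}
  A1345: {{b,e},{a,b,e},{b,e,f}}
  A2345: {{b,e},{e,f},{a,b,e},{b,e,f}} {{d,e},{a,d,e}}
  A12345: {{b,e},{a,b,e},{b,e,f}}
C dims 8,23,21,8; δ0: rk 7, SNF 1^7; δ1: rk 14, SNF 1^14; δ2: rk 7, SNF 1^7
Ȟ^0 = (8 − 7) − 0 = 1, so Ȟ^0 ≅ Z
Ȟ^1 = (23 − 14) − 7 = 2, so Ȟ^1 ≅ Z^2
Ȟ^2 = (21 − 7) − 14 = 0, so Ȟ^2 ≅ 0


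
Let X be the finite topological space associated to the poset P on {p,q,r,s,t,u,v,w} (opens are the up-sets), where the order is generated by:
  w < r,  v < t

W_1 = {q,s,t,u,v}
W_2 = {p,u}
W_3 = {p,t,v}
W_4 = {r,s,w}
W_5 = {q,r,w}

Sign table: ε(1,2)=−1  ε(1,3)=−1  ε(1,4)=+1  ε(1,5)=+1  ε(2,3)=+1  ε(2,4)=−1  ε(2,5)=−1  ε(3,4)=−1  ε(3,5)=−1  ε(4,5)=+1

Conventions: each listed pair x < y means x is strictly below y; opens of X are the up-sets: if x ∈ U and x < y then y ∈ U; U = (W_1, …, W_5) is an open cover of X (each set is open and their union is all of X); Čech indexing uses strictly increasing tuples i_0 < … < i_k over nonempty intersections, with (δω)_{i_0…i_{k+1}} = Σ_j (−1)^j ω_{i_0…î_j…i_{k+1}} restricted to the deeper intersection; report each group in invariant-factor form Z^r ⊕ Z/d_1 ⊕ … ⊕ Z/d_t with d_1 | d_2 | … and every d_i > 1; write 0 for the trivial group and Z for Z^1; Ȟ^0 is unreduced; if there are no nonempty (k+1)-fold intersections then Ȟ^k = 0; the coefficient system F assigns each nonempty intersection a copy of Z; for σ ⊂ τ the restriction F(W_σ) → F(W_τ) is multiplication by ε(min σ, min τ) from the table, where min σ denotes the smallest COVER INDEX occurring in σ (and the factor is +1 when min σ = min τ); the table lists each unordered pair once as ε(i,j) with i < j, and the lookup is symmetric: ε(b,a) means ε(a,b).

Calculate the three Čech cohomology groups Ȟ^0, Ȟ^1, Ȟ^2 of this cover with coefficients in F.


nonempty overlaps:
  W12={u} W13={t,v} W14={s} W15={q} W23={p} W45={r,w}
C dims 5,6; δ0: rk 4, SNF 1^4
degree 0: 5−4−0 = 1 → Ȟ^0 ≅ Z
degree 1: 6−0−4 = 2 → Ȟ^1 ≅ Z^2
degree 2: 0−0−0 = 0 → Ȟ^2 ≅ 0

Ȟ^0 ≅ Z; Ȟ^1 ≅ Z^2; Ȟ^2 ≅ 0


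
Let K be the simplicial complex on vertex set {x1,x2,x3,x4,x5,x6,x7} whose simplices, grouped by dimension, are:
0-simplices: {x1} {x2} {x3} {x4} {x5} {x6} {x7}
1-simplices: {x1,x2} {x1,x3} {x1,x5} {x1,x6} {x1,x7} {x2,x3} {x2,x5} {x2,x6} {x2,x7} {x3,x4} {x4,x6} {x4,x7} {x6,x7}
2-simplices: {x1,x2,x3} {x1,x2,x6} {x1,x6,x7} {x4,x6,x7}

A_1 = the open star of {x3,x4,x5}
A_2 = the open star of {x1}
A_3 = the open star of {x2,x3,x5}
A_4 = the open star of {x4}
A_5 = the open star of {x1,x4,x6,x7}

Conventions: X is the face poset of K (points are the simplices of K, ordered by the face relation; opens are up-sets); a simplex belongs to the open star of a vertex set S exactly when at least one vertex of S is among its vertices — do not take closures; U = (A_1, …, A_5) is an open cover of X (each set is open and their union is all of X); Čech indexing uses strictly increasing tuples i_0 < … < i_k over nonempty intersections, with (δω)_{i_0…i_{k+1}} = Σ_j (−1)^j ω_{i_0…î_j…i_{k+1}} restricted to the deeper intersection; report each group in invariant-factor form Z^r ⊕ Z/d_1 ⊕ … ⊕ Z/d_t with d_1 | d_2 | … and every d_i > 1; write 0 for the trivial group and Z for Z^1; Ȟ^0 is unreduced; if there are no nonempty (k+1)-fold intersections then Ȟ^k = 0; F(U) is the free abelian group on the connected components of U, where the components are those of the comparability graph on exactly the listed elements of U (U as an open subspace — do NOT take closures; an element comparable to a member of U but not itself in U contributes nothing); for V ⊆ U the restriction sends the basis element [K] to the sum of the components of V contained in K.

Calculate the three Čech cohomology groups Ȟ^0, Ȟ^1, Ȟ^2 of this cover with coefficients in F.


Ȟ^0 ≅ Z, Ȟ^1 ≅ Z^3, Ȟ^2 ≅ 0

cover nerve:
  A1={{x3},{x4},{x5},{x1,x3},{x1,x5},{x2,x3},{x2,x5},{x3,x4},{x4,x6},{x4,x7},{x1,x2,x3},{x4,x6,x7}} A2={{x1},{x1,x2},{x1,x3},{x1,x5},{x1,x6},{x1,x7},{x1,x2,x3},{x1,x2,x6},{x1,x6,x7}} A3={{x2},{x3},{x5},{x1,x2},{x1,x3},{x1,x5},{x2,x3},{x2,x5},{x2,x6},{x2,x7},{x3,x4},{x1,x2,x3},{x1,x2,x6}} A4={{x4},{x3,x4},{x4,x6},{x4,x7},{x4,x6,x7}} A5={{x1},{x4},{x6},{x7},{x1,x2},{x1,x3},{x1,x5},{x1,x6},{x1,x7},{x2,x6},{x2,x7},{x3,x4},{x4,x6},{x4,x7},{x6,x7},{x1,x2,x3},{x1,x2,x6},{x1,x6,x7},{x4,x6,x7}}
  A12={{x1,x3},{x1,x5},{x1,x2,x3}} A13={{x3},{x5},{x1,x3},{x1,x5},{x2,x3},{x2,x5},{x3,x4},{x1,x2,x3}} A14={{x4},{x3,x4},{x4,x6},{x4,x7},{x4,x6,x7}} A15={{x4},{x1,x3},{x1,x5},{x3,x4},{x4,x6},{x4,x7},{x1,x2,x3},{x4,x6,x7}} A23={{x1,x2},{x1,x3},{x1,x5},{x1,x2,x3},{x1,x2,x6}} A25={{x1},{x1,x2},{x1,x3},{x1,x5},{x1,x6},{x1,x7},{x1,x2,x3},{x1,x2,x6},{x1,x6,x7}} A34={{x3,x4}} A35={{x1,x2},{x1,x3},{x1,x5},{x2,x6},{x2,x7},{x3,x4},{x1,x2,x3},{x1,x2,x6}} A45={{x4},{x3,x4},{x4,x6},{x4,x7},{x4,x6,x7}}
  A123={{x1,x3},{x1,x5},{x1,x2,x3}} A125={{x1,x3},{x1,x5},{x1,x2,x3}} A134={{x3,x4}} A135={{x1,x3},{x1,x5},{x3,x4},{x1,x2,x3}} A145={{x4},{x3,x4},{x4,x6},{x4,x7},{x4,x6,x7}} A235={{x1,x2},{x1,x3},{x1,x5},{x1,x2,x3},{x1,x2,x6}} A345={{x3,x4}}
  A1235={{x1,x3},{x1,x5},{x1,x2,x3}} A1345={{x3,x4}}
components per intersection:
  A1: {{x3},{x4},{x1,x3},{x2,x3},{x3,x4},{x4,x6},{x4,x7},{x1,x2,x3},{x4,x6,x7}} {{x5},{x1,x5},{x2,x5}}
  A2: {{x1},{x1,x2},{x1,x3},{x1,x5},{x1,x6},{x1,x7},{x1,x2,x3},{x1,x2,x6},{x1,x6,x7}}
  A3: {{x2},{x3},{x5},{x1,x2},{x1,x3},{x1,x5},{x2,x3},{x2,x5},{x2,x6},{x2,x7},{x3,x4},{x1,x2,x3},{x1,x2,x6}}
  A4: {{x4},{x3,x4},{x4,x6},{x4,x7},{x4,x6,x7}}
  A5: {{x1},{x4},{x6},{x7},{x1,x2},{x1,x3},{x1,x5},{x1,x6},{x1,x7},{x2,x6},{x2,x7},{x3,x4},{x4,x6},{x4,x7},{x6,x7},{x1,x2,x3},{x1,x2,x6},{x1,x6,x7},{x4,x6,x7}}
  A12: {{x1,x3},{x1,x2,x3}} {{x1,x5}}
  A13: {{x3},{x1,x3},{x2,x3},{x3,x4},{x1,x2,x3}} {{x5},{x1,x5},{x2,x5}}
  A14: {{x4},{x3,x4},{x4,x6},{x4,x7},{x4,x6,x7}}
  A15: {{x4},{x3,x4},{x4,x6},{x4,x7},{x4,x6,x7}} {{x1,x3},{x1,x2,x3}} {{x1,x5}}
  A23: {{x1,x2},{x1,x3},{x1,x2,x3},{x1,x2,x6}} {{x1,x5}}
  A25: {{x1},{x1,x2},{x1,x3},{x1,x5},{x1,x6},{x1,x7},{x1,x2,x3},{x1,x2,x6},{x1,x6,x7}}
  A34: {{x3,x4}}
  A35: {{x1,x2},{x1,x3},{x2,x6},{x1,x2,x3},{x1,x2,x6}} {{x1,x5}} {{x2,x7}} {{x3,x4}}
  A45: {{x4},{x3,x4},{x4,x6},{x4,x7},{x4,x6,x7}}
  A123: {{x1,x3},{x1,x2,x3}} {{x1,x5}}
  A125: {{x1,x3},{x1,x2,x3}} {{x1,x5}}
  A134: {{x3,x4}}
  A135: {{x1,x3},{x1,x2,x3}} {{x1,x5}} {{x3,x4}}
  A145: {{x4},{x3,x4},{x4,x6},{x4,x7},{x4,x6,x7}}
  A235: {{x1,x2},{x1,x3},{x1,x2,x3},{x1,x2,x6}} {{x1,x5}}
  A345: {{x3,x4}}
  A1235: {{x1,x3},{x1,x2,x3}} {{x1,x5}}
  A1345: {{x3,x4}}
C dims 6,17,12,3; δ0: rk 5, SNF 1^5; δ1: rk 9, SNF 1^9; δ2: rk 3, SNF 1^3
Ȟ^0: (6−5)−0=1 ⇒ Z
Ȟ^1: (17−9)−5=3 ⇒ Z^3
Ȟ^2: (12−3)−9=0 ⇒ 0


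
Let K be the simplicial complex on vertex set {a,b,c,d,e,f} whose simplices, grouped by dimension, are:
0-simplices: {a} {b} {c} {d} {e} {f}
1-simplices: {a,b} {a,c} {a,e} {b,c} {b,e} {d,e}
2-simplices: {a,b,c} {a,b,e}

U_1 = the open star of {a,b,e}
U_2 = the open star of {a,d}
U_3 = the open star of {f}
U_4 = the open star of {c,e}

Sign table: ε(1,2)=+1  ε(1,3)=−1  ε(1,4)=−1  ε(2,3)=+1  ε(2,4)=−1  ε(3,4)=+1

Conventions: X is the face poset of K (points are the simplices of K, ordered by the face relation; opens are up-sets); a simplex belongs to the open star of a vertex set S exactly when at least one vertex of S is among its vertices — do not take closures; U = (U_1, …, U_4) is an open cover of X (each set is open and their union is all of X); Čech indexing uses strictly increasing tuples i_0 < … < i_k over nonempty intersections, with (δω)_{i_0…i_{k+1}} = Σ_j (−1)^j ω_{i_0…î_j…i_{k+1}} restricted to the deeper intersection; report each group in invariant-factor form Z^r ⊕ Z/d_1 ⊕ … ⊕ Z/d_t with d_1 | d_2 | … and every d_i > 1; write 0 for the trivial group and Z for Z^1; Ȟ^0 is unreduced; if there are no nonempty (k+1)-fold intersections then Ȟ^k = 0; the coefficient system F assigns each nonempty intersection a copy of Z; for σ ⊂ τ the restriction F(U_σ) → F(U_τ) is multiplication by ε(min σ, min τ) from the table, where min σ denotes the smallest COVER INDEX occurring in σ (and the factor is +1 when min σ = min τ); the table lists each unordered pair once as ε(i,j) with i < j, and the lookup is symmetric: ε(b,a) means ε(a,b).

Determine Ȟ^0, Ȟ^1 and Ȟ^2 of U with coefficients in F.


nonempty intersections:
  U1={{a},{b},{e},{a,b},{a,c},{a,e},{b,c},{b,e},{d,e},{a,b,c},{a,b,e}} U2={{a},{d},{a,b},{a,c},{a,e},{d,e},{a,b,c},{a,b,e}} U3={{f}} U4={{c},{e},{a,c},{a,e},{b,c},{b,e},{d,e},{a,b,c},{a,b,e}}
  U12={{a},{a,b},{a,c},{a,e},{d,e},{a,b,c},{a,b,e}} U14={{e},{a,c},{a,e},{b,c},{b,e},{d,e},{a,b,c},{a,b,e}} U24={{a,c},{a,e},{d,e},{a,b,c},{a,b,e}}
  U124={{a,c},{a,e},{d,e},{a,b,c},{a,b,e}}
C dims 4,3,1; δ0: rk 2, SNF 1^2; δ1: rk 1, SNF 1^1
Ȟ^0: (4−2)−0=2 ⇒ Z^2
Ȟ^1: (3−1)−2=0 ⇒ 0
Ȟ^2: (1−0)−1=0 ⇒ 0

Ȟ^0 = Z^2; Ȟ^1 = 0; Ȟ^2 = 0


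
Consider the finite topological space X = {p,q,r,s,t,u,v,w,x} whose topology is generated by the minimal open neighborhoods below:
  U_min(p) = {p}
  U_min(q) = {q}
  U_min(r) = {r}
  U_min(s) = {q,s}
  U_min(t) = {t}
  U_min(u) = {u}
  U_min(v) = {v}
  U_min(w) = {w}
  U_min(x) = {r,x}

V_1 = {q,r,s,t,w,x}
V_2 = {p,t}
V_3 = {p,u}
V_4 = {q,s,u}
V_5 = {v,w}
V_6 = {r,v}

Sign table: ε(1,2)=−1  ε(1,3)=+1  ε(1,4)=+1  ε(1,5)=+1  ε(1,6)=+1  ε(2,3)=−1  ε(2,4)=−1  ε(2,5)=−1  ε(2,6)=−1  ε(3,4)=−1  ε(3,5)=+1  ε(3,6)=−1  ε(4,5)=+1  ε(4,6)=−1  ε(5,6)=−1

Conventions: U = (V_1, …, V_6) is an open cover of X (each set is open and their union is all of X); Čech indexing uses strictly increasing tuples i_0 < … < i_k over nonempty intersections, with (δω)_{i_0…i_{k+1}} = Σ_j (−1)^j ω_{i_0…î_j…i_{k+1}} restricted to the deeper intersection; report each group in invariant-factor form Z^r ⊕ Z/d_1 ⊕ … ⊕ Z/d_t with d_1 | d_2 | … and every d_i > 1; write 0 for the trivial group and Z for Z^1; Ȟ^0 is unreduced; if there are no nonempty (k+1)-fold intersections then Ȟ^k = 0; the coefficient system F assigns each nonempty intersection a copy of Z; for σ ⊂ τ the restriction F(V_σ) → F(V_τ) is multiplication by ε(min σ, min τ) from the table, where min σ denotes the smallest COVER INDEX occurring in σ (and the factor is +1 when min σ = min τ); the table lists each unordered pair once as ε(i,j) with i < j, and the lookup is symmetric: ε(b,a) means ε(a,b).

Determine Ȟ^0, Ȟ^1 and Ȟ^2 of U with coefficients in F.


cover nerve:
  V12={t} V14={q,s} V15={w} V16={r} V23={p} V34={u} V56={v}
C dims 6,7; δ0: rk 6, SNF 1^5·2
Ȟ^0: (6−6)−0=0 ⇒ 0
Ȟ^1: (7−0)−6=1 plus torsion [2] ⇒ Z ⊕ Z/2
Ȟ^2: (0−0)−0=0 ⇒ 0

Ȟ^0 = 0,  Ȟ^1 = Z ⊕ Z/2,  Ȟ^2 = 0


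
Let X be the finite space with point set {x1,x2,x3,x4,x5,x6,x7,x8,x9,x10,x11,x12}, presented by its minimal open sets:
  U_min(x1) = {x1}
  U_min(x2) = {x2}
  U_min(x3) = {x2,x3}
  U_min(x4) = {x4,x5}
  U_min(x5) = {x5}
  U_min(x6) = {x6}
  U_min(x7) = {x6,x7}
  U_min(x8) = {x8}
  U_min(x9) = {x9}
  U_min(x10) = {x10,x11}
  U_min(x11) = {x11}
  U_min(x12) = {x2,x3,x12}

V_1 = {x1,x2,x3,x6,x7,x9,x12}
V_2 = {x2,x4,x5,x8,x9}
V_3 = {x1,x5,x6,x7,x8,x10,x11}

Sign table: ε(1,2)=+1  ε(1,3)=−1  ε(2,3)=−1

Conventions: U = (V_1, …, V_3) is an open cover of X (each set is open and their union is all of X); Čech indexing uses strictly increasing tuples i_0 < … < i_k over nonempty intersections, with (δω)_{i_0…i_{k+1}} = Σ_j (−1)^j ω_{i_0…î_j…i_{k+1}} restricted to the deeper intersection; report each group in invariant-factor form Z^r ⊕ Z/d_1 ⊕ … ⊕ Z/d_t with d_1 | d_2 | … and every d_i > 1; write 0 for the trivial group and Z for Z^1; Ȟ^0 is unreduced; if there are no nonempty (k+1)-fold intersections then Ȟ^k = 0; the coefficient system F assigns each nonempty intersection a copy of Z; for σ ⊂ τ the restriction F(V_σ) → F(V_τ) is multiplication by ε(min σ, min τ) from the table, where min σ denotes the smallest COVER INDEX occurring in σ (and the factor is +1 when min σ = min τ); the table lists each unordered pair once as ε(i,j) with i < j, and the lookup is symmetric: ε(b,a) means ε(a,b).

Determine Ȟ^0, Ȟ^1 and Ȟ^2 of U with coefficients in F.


Ȟ^0(U;F) ≅ Z; Ȟ^1(U;F) ≅ Z; Ȟ^2(U;F) ≅ 0

nerve simplices:
  V12={x2,x9} V13={x1,x6,x7} V23={x5,x8}
C dims 3,3; δ0: rk 2, SNF 1^2
degree 0: 3−2−0 = 1 → Ȟ^0 ≅ Z
degree 1: 3−0−2 = 1 → Ȟ^1 ≅ Z
degree 2: 0−0−0 = 0 → Ȟ^2 ≅ 0


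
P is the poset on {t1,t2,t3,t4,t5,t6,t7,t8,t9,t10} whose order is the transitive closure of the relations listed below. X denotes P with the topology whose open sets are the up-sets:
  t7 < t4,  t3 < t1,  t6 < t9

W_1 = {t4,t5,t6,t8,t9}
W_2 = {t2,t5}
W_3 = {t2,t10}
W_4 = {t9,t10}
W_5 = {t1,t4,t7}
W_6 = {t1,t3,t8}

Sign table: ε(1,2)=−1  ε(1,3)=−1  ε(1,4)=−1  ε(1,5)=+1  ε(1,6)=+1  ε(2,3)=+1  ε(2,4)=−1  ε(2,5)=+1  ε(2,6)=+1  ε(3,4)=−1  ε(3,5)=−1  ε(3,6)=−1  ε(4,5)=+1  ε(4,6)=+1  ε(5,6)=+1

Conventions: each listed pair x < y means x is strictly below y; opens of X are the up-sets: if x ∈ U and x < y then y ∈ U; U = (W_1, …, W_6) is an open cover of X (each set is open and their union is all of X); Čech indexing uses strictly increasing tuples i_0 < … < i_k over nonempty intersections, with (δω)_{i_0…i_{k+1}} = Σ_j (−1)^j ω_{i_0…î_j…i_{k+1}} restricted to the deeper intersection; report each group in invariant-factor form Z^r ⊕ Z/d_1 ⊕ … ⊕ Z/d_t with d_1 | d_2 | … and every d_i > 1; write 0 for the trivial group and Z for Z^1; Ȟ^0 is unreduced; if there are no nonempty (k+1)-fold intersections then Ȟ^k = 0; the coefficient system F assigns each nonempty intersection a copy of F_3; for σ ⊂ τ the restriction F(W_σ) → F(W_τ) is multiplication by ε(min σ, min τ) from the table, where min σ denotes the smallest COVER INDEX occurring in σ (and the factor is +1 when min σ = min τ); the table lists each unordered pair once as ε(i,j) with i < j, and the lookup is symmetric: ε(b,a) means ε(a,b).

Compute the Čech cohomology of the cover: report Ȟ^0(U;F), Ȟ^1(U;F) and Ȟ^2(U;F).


Ȟ^0 = 0, Ȟ^1 = Z/3 and Ȟ^2 = 0

nonempty overlaps:
  W12={t5} W14={t9} W15={t4} W16={t8} W23={t2} W34={t10} W56={t1}
C dims 6,7; δ0: rk_F3 6
degree 0: 6−6−0 = 0 → Ȟ^0 ≅ 0
degree 1: 7−0−6 = 1 → Ȟ^1 ≅ Z/3
degree 2: 0−0−0 = 0 → Ȟ^2 ≅ 0


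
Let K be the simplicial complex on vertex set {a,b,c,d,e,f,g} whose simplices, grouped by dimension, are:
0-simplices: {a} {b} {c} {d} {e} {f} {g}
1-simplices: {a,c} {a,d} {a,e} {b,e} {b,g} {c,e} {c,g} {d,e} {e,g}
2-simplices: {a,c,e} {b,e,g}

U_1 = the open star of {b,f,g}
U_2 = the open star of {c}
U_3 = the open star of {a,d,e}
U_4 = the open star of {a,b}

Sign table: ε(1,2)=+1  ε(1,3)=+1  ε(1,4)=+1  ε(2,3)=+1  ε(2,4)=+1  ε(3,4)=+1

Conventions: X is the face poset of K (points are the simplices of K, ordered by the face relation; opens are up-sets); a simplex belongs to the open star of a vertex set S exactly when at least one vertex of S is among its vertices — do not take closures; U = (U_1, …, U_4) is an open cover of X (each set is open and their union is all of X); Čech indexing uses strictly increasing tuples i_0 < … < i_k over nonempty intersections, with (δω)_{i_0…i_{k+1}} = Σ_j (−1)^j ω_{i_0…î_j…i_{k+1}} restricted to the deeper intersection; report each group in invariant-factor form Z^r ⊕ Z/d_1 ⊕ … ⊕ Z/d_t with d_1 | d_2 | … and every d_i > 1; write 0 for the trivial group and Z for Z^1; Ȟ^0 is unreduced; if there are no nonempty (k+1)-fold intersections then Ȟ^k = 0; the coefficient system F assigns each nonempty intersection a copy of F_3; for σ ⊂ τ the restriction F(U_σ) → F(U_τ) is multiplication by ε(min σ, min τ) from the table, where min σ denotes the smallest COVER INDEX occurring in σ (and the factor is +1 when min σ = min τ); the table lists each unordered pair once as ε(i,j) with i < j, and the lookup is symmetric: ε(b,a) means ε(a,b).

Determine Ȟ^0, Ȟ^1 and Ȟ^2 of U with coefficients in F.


nerve simplices:
  U1={{b},{f},{g},{b,e},{b,g},{c,g},{e,g},{b,e,g}} U2={{c},{a,c},{c,e},{c,g},{a,c,e}} U3={{a},{d},{e},{a,c},{a,d},{a,e},{b,e},{c,e},{d,e},{e,g},{a,c,e},{b,e,g}} U4={{a},{b},{a,c},{a,d},{a,e},{b,e},{b,g},{a,c,e},{b,e,g}}
  U12={{c,g}} U13={{b,e},{e,g},{b,e,g}} U14={{b},{b,e},{b,g},{b,e,g}} U23={{a,c},{c,e},{a,c,e}} U24={{a,c},{a,c,e}} U34={{a},{a,c},{a,d},{a,e},{b,e},{a,c,e},{b,e,g}}
  U134={{b,e},{b,e,g}} U234={{a,c},{a,c,e}}
C dims 4,6,2; δ0: rk_F3 3; δ1: rk_F3 2
degree 0: 4−3−0 = 1 → Ȟ^0 ≅ Z/3
degree 1: 6−2−3 = 1 → Ȟ^1 ≅ Z/3
degree 2: 2−0−2 = 0 → Ȟ^2 ≅ 0

Ȟ^0 = Z/3, Ȟ^1 = Z/3, Ȟ^2 = 0


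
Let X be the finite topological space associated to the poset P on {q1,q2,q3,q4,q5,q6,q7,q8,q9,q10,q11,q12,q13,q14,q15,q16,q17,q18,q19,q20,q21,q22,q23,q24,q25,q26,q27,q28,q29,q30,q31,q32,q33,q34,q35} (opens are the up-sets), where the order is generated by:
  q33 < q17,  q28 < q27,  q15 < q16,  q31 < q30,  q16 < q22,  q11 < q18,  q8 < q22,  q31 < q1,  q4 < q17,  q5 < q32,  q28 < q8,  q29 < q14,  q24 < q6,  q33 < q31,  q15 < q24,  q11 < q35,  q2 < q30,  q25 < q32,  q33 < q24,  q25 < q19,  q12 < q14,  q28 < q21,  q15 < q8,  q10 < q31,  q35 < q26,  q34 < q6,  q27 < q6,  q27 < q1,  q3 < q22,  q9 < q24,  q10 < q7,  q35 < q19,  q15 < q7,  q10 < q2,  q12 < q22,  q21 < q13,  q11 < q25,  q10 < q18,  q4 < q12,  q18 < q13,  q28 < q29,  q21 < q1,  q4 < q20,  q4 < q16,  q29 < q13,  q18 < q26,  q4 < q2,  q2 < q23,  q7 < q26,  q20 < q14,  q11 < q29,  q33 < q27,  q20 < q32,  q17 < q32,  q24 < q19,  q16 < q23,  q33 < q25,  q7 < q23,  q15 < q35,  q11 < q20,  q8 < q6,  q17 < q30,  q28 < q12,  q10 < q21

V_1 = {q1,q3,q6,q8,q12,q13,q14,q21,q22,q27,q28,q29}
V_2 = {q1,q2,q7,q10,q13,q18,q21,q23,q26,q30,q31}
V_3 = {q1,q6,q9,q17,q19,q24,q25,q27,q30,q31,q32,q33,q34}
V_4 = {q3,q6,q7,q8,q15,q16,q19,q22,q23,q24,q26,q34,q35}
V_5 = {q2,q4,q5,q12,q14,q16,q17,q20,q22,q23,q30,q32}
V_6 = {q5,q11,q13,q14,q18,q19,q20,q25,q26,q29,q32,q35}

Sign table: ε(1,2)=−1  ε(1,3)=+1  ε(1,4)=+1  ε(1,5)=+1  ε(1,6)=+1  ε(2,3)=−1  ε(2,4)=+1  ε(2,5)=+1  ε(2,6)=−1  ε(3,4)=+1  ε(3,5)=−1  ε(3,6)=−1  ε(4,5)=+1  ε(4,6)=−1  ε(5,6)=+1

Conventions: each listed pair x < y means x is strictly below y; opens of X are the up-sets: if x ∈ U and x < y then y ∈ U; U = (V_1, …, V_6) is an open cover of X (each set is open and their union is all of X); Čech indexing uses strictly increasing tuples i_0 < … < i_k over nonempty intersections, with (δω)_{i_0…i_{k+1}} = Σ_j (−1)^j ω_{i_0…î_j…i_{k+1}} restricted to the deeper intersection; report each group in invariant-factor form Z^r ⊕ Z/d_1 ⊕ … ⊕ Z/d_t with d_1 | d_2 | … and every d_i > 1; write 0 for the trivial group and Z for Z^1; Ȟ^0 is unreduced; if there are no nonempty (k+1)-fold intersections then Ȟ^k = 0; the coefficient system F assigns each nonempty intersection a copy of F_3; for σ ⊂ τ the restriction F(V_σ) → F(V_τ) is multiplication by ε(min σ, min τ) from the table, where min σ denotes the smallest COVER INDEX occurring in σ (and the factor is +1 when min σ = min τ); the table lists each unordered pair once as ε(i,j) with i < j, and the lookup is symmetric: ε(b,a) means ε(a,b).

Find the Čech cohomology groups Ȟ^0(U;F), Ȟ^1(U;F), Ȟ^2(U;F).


Ȟ^0(U;F) ≅ 0, Ȟ^1(U;F) ≅ 0 and Ȟ^2(U;F) ≅ Z/3

nerve simplices:
  V12={q1,q13,q21} V13={q1,q6,q27} V14={q3,q6,q8,q22} V15={q12,q14,q22} V16={q13,q14,q29} V23={q1,q30,q31} V24={q7,q23,q26} V25={q2,q23,q30} V26={q13,q18,q26} V34={q6,q19,q24,q34} V35={q17,q30,q32} V36={q19,q25,q32} V45={q16,q22,q23} V46={q19,q26,q35} V56={q5,q14,q20,q32}
  V123={q1} V126={q13} V134={q6} V145={q22} V156={q14} V235={q30} V245={q23} V246={q26} V346={q19} V356={q32}
C dims 6,15,10; δ0: rk_F3 6; δ1: rk_F3 9
degree 0: 6−6−0 = 0 → Ȟ^0 ≅ 0
degree 1: 15−9−6 = 0 → Ȟ^1 ≅ 0
degree 2: 10−0−9 = 1 → Ȟ^2 ≅ Z/3


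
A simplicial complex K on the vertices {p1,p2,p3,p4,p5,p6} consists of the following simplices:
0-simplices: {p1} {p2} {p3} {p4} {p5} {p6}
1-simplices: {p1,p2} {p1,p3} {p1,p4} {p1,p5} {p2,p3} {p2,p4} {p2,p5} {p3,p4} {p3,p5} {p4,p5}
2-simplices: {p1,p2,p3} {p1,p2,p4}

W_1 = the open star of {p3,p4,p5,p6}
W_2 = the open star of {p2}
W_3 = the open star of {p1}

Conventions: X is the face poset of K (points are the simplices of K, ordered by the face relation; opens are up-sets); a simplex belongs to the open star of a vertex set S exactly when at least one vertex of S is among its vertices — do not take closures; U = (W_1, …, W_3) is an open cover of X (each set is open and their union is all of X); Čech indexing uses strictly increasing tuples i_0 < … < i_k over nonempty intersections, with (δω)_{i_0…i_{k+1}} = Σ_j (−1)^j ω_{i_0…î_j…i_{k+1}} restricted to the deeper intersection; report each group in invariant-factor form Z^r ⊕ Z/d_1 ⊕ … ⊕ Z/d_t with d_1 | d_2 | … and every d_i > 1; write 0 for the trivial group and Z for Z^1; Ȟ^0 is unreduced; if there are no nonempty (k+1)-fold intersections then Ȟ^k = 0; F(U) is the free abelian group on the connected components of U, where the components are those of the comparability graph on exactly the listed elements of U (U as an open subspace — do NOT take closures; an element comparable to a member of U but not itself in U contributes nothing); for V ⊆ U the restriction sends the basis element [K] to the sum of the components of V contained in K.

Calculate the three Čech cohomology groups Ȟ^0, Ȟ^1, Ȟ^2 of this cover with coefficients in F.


Ȟ^0 ≅ Z^2; Ȟ^1 ≅ Z^3; Ȟ^2 ≅ 0

nonempty overlaps:
  W1={{p3},{p4},{p5},{p6},{p1,p3},{p1,p4},{p1,p5},{p2,p3},{p2,p4},{p2,p5},{p3,p4},{p3,p5},{p4,p5},{p1,p2,p3},{p1,p2,p4}} W2={{p2},{p1,p2},{p2,p3},{p2,p4},{p2,p5},{p1,p2,p3},{p1,p2,p4}} W3={{p1},{p1,p2},{p1,p3},{p1,p4},{p1,p5},{p1,p2,p3},{p1,p2,p4}}
  W12={{p2,p3},{p2,p4},{p2,p5},{p1,p2,p3},{p1,p2,p4}} W13={{p1,p3},{p1,p4},{p1,p5},{p1,p2,p3},{p1,p2,p4}} W23={{p1,p2},{p1,p2,p3},{p1,p2,p4}}
  W123={{p1,p2,p3},{p1,p2,p4}}
components per intersection:
  W1: {{p3},{p4},{p5},{p1,p3},{p1,p4},{p1,p5},{p2,p3},{p2,p4},{p2,p5},{p3,p4},{p3,p5},{p4,p5},{p1,p2,p3},{p1,p2,p4}} {{p6}}
  W2: {{p2},{p1,p2},{p2,p3},{p2,p4},{p2,p5},{p1,p2,p3},{p1,p2,p4}}
  W3: {{p1},{p1,p2},{p1,p3},{p1,p4},{p1,p5},{p1,p2,p3},{p1,p2,p4}}
  W12: {{p2,p3},{p1,p2,p3}} {{p2,p4},{p1,p2,p4}} {{p2,p5}}
  W13: {{p1,p3},{p1,p2,p3}} {{p1,p4},{p1,p2,p4}} {{p1,p5}}
  W23: {{p1,p2},{p1,p2,p3},{p1,p2,p4}}
  W123: {{p1,p2,p3}} {{p1,p2,p4}}
C dims 4,7,2; δ0: rk 2, SNF 1^2; δ1: rk 2, SNF 1^2
degree 0: 4−2−0 = 2 → Ȟ^0 ≅ Z^2
degree 1: 7−2−2 = 3 → Ȟ^1 ≅ Z^3
degree 2: 2−0−2 = 0 → Ȟ^2 ≅ 0


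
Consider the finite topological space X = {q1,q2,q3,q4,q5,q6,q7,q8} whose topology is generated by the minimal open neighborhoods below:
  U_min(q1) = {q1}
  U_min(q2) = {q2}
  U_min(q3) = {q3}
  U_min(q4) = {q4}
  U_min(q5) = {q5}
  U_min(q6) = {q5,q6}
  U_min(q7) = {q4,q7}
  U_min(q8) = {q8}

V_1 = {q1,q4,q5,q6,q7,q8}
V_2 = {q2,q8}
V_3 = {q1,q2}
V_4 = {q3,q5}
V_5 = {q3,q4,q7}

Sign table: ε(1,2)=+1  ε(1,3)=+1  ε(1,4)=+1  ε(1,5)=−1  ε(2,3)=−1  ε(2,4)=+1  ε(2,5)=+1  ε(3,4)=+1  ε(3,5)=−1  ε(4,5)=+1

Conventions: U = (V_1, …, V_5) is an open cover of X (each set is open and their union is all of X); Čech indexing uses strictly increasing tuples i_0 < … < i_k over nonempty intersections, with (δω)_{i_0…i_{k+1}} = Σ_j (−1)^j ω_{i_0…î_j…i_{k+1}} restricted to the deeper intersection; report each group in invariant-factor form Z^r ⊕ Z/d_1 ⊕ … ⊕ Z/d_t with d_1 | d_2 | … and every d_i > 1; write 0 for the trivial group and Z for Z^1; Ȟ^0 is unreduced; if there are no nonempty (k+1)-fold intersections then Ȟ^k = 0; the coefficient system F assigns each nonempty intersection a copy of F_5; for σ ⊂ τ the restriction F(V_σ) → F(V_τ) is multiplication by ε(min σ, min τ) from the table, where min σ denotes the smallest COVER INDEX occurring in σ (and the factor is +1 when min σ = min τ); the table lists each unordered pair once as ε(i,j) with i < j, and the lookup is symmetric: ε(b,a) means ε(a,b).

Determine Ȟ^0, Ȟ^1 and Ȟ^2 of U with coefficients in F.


nonempty overlaps:
  V12={q8} V13={q1} V14={q5} V15={q4,q7} V23={q2} V45={q3}
C dims 5,6; δ0: rk_F5 5
degree 0: 5−5−0 = 0 → Ȟ^0 ≅ 0
degree 1: 6−0−5 = 1 → Ȟ^1 ≅ Z/5
degree 2: 0−0−0 = 0 → Ȟ^2 ≅ 0

Ȟ^0 = 0, Ȟ^1 = Z/5 and Ȟ^2 = 0


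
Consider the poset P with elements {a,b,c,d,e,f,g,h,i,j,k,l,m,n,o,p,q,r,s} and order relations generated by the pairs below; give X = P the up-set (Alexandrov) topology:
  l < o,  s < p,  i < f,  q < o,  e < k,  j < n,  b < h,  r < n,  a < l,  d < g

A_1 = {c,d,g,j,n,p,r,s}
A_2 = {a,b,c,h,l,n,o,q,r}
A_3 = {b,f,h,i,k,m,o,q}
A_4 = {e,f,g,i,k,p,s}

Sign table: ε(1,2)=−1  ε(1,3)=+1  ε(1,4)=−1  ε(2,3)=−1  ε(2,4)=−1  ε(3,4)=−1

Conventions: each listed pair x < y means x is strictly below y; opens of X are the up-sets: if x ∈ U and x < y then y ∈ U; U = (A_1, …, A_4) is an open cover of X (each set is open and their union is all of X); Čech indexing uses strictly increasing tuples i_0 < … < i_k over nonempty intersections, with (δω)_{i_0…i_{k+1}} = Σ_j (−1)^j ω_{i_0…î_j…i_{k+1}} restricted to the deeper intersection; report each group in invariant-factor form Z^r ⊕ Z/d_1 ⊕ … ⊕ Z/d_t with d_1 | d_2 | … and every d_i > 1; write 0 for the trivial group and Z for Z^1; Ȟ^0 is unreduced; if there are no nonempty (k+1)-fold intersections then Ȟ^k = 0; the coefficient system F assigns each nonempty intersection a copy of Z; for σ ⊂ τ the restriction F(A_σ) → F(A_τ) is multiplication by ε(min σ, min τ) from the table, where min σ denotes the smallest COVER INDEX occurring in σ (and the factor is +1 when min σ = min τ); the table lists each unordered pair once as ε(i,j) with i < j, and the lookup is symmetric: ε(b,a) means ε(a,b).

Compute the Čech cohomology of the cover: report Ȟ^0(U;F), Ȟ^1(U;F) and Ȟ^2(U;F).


intersection data:
  A12={c,n,r} A14={g,p,s} A23={b,h,o,q} A34={f,i,k}
C dims 4,4; δ0: rk 3, SNF 1^3
Ȟ^0 = (4 − 3) − 0 = 1, so Ȟ^0 ≅ Z
Ȟ^1 = (4 − 0) − 3 = 1, so Ȟ^1 ≅ Z
Ȟ^2 = (0 − 0) − 0 = 0, so Ȟ^2 ≅ 0

Ȟ^0(U;F) ≅ Z,  Ȟ^1(U;F) ≅ Z,  Ȟ^2(U;F) ≅ 0


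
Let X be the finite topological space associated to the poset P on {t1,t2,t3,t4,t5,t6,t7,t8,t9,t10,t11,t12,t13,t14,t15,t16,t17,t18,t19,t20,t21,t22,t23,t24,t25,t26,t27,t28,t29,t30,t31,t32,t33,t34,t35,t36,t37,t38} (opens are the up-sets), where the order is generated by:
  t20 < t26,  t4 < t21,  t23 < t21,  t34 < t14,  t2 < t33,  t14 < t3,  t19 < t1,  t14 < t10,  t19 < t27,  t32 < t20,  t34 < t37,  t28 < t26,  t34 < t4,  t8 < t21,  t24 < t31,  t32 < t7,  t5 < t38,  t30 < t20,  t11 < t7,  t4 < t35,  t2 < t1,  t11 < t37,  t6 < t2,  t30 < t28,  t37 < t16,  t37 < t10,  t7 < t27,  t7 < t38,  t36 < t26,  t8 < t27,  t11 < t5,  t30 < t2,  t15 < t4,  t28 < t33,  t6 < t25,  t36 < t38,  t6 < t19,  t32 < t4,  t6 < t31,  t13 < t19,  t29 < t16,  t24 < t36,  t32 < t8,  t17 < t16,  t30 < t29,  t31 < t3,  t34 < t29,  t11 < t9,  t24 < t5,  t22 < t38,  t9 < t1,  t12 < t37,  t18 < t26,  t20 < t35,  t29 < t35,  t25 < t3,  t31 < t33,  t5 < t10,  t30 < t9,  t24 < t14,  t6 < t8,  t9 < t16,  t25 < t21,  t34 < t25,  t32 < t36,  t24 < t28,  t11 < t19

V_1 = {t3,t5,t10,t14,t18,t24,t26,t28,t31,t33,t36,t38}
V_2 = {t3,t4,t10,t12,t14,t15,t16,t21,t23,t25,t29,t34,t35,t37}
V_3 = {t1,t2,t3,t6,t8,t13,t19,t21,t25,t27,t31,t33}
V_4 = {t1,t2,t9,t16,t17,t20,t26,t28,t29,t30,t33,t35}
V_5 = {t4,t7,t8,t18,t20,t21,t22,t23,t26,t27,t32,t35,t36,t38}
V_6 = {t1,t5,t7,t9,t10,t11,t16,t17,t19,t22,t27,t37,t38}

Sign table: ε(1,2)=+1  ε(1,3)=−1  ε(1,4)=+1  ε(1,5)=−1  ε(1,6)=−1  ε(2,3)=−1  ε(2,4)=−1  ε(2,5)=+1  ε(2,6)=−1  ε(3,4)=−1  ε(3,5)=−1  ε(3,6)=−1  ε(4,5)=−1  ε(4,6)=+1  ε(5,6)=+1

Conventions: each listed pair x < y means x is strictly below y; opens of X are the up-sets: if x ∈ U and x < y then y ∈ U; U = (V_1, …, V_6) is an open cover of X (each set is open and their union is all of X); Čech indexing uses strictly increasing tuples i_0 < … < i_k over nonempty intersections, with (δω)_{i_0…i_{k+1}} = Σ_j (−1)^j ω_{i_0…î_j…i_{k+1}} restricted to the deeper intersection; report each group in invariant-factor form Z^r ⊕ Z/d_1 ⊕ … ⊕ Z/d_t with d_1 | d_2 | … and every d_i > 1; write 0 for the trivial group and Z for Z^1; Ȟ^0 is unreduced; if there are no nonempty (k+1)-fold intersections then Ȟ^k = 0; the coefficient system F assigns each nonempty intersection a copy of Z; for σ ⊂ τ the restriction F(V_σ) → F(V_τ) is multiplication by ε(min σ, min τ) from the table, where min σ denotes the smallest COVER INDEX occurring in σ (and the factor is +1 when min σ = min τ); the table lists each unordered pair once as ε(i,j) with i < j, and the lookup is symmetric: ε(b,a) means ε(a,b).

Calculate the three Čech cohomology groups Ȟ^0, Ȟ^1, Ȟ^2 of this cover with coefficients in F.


nonempty intersections:
  V12={t3,t10,t14} V13={t3,t31,t33} V14={t26,t28,t33} V15={t18,t26,t36,t38} V16={t5,t10,t38} V23={t3,t21,t25} V24={t16,t29,t35} V25={t4,t21,t23,t35} V26={t10,t16,t37} V34={t1,t2,t33} V35={t8,t21,t27} V36={t1,t19,t27} V45={t20,t26,t35} V46={t1,t9,t16,t17} V56={t7,t22,t27,t38}
  V123={t3} V126={t10} V134={t33} V145={t26} V156={t38} V235={t21} V245={t35} V246={t16} V346={t1} V356={t27}
C dims 6,15,10; δ0: rk 6, SNF 1^5·2; δ1: rk 9, SNF 1^9
Ȟ^0: (6−6)−0=0 ⇒ 0
Ȟ^1: (15−9)−6=0 plus torsion [2] ⇒ Z/2
Ȟ^2: (10−0)−9=1 ⇒ Z

Ȟ^0(U;F) ≅ 0,  Ȟ^1(U;F) ≅ Z/2,  Ȟ^2(U;F) ≅ Z


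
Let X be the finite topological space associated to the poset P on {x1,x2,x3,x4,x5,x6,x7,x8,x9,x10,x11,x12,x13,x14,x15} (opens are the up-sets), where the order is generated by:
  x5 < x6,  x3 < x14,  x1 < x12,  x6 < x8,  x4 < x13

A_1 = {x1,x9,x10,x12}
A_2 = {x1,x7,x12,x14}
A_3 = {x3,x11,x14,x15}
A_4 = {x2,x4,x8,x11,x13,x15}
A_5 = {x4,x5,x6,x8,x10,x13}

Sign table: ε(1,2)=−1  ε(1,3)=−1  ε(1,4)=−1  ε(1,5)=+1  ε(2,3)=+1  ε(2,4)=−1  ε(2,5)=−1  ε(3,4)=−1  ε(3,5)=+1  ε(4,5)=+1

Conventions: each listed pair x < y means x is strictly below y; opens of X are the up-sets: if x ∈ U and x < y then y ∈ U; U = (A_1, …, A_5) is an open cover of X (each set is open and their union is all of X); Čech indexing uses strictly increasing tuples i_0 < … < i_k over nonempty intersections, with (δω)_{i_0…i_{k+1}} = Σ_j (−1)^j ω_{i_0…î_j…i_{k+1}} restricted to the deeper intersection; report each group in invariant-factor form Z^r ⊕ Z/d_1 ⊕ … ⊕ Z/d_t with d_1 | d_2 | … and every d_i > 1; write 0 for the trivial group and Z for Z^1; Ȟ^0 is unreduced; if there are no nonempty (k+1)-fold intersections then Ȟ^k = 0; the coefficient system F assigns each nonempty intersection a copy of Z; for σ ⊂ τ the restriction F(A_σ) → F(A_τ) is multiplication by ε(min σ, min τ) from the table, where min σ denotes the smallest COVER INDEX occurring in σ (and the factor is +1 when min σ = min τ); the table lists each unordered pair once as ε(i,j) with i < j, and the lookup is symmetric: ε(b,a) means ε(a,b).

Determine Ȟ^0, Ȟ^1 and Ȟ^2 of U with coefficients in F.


intersection data:
  A12={x1,x12} A15={x10} A23={x14} A34={x11,x15} A45={x4,x8,x13}
C dims 5,5; δ0: rk 4, SNF 1^4
Ȟ^0 = (5 − 4) − 0 = 1, so Ȟ^0 ≅ Z
Ȟ^1 = (5 − 0) − 4 = 1, so Ȟ^1 ≅ Z
Ȟ^2 = (0 − 0) − 0 = 0, so Ȟ^2 ≅ 0

Ȟ^0(U;F) ≅ Z,  Ȟ^1(U;F) ≅ Z,  Ȟ^2(U;F) ≅ 0
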